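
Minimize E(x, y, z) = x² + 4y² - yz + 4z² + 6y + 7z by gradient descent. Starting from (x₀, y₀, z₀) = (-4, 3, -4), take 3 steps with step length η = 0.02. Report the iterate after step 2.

(-3.6864, 1.76, -2.9832)

∇E = (2x, 8y - z + 6, -y + 8z + 7)
Step 1: at (-4, 3, -4), ∇E = (-8, 34, -28) → (-4, 3, -4) − 0.02·(-8, 34, -28) = (-3.84, 2.32, -3.44)
Step 2: at (-3.84, 2.32, -3.44), ∇E = (-7.68, 28, -22.84) → (-3.84, 2.32, -3.44) − 0.02·(-7.68, 28, -22.84) = (-3.6864, 1.76, -2.9832)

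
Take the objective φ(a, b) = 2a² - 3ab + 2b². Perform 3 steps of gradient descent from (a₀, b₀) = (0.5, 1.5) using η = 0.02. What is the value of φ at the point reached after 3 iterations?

∇φ = (4a - 3b, -3a + 4b)
Step 1: at (0.5, 1.5), ∇φ = (-2.5, 4.5) → (0.5, 1.5) − 0.02·(-2.5, 4.5) = (0.55, 1.41)
Step 2: at (0.55, 1.41), ∇φ = (-2.03, 3.99) → (0.55, 1.41) − 0.02·(-2.03, 3.99) = (0.5906, 1.3302)
Step 3: at (0.5906, 1.3302), ∇φ = (-1.6282, 3.549) → (0.5906, 1.3302) − 0.02·(-1.6282, 3.549) = (0.623164, 1.25922)
φ(0.623164, 1.25922) = 1.593835042352

1.593835042352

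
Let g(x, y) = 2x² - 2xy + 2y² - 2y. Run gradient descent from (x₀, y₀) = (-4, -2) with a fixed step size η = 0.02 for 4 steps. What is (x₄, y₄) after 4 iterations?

(-3.13912576, -1.80630016)

∇g = (4x - 2y, -2x + 4y - 2)
Step 1: at (-4, -2), ∇g = (-12, -2) → (-4, -2) − 0.02·(-12, -2) = (-3.76, -1.96)
Step 2: at (-3.76, -1.96), ∇g = (-11.12, -2.32) → (-3.76, -1.96) − 0.02·(-11.12, -2.32) = (-3.5376, -1.9136)
Step 3: at (-3.5376, -1.9136), ∇g = (-10.3232, -2.5792) → (-3.5376, -1.9136) − 0.02·(-10.3232, -2.5792) = (-3.331136, -1.862016)
Step 4: at (-3.331136, -1.862016), ∇g = (-9.600512, -2.785792) → (-3.331136, -1.862016) − 0.02·(-9.600512, -2.785792) = (-3.13912576, -1.80630016)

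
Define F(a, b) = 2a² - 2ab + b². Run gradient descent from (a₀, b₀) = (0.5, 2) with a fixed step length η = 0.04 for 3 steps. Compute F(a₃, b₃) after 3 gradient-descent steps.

∇F = (4a - 2b, -2a + 2b)
Step 1: at (0.5, 2), ∇F = (-2, 3) → (0.5, 2) − 0.04·(-2, 3) = (0.58, 1.88)
Step 2: at (0.58, 1.88), ∇F = (-1.44, 2.6) → (0.58, 1.88) − 0.04·(-1.44, 2.6) = (0.6376, 1.776)
Step 3: at (0.6376, 1.776), ∇F = (-1.0016, 2.2768) → (0.6376, 1.776) − 0.04·(-1.0016, 2.2768) = (0.677664, 1.684928)
F(0.677664, 1.684928) = 1.473809262592

1.473809262592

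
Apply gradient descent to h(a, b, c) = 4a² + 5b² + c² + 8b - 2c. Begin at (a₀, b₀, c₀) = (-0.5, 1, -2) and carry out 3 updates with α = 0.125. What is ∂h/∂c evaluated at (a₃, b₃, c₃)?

∇h = (8a, 10b + 8, 2c - 2)
Step 1: at (-0.5, 1, -2), ∇h = (-4, 18, -6) → (-0.5, 1, -2) − 0.125·(-4, 18, -6) = (0, -1.25, -1.25)
Step 2: at (0, -1.25, -1.25), ∇h = (0, -4.5, -4.5) → (0, -1.25, -1.25) − 0.125·(0, -4.5, -4.5) = (0, -0.6875, -0.6875)
Step 3: at (0, -0.6875, -0.6875), ∇h = (0, 1.125, -3.375) → (0, -0.6875, -0.6875) − 0.125·(0, 1.125, -3.375) = (0, -0.828125, -0.265625)
∂h/∂c at (0, -0.828125, -0.265625) = -2.53125

-2.53125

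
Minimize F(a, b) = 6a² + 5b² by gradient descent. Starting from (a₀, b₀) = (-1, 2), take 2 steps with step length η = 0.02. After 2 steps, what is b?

1.28

∇F = (12a, 10b)
Step 1: at (-1, 2), ∇F = (-12, 20) → (-1, 2) − 0.02·(-12, 20) = (-0.76, 1.6)
Step 2: at (-0.76, 1.6), ∇F = (-9.12, 16) → (-0.76, 1.6) − 0.02·(-9.12, 16) = (-0.5776, 1.28)
b = 1.28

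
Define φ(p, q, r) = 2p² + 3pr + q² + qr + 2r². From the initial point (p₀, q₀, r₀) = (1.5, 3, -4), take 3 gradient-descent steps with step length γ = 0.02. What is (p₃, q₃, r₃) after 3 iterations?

(1.803384, 2.875072, -3.547176)

∇φ = (4p + 3r, 2q + r, 3p + q + 4r)
(p₁, q₁, r₁) = (1.5, 3, -4) − 0.02·(-6, 2, -8.5) = (1.62, 2.96, -3.83)
(p₂, q₂, r₂) = (1.62, 2.96, -3.83) − 0.02·(-5.01, 2.09, -7.5) = (1.7202, 2.9182, -3.68)
(p₃, q₃, r₃) = (1.7202, 2.9182, -3.68) − 0.02·(-4.1592, 2.1564, -6.6412) = (1.803384, 2.875072, -3.547176)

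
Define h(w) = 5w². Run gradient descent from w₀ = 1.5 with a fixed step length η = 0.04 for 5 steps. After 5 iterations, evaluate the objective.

0.068024448

h′(w) = 10w
w₁ = 1.5 − 0.04·15 = 0.9
w₂ = 0.9 − 0.04·9 = 0.54
w₃ = 0.54 − 0.04·5.4 = 0.324
w₄ = 0.324 − 0.04·3.24 = 0.1944
w₅ = 0.1944 − 0.04·1.944 = 0.11664
h(0.11664) = 0.068024448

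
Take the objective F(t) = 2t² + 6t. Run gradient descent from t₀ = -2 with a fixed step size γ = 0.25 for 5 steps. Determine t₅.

F′(t) = 4t + 6
Step 1: F′(-2) = -2; t₁ = -2 − 0.25·(-2) = -1.5
Step 2: F′(-1.5) = 0; t₂ = -1.5 − 0.25·0 = -1.5
Step 3: F′(-1.5) = 0; t₃ = -1.5 − 0.25·0 = -1.5
Step 4: F′(-1.5) = 0; t₄ = -1.5 − 0.25·0 = -1.5
Step 5: F′(-1.5) = 0; t₅ = -1.5 − 0.25·0 = -1.5

-1.5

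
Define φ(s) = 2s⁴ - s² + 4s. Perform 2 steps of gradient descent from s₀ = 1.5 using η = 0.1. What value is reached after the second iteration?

φ′(s) = 8s³ - 2s + 4
Step 1: φ′(1.5) = 28; s₁ = 1.5 − 0.1·28 = -1.3
Step 2: φ′(-1.3) = -10.976; s₂ = -1.3 − 0.1·(-10.976) = -0.2024

-0.2024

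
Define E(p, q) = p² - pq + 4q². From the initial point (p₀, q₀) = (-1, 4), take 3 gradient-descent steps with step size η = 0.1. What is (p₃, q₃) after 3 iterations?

∇E = (2p - q, -p + 8q)
Step 1: at (-1, 4), ∇E = (-6, 33) → (-1, 4) − 0.1·(-6, 33) = (-0.4, 0.7)
Step 2: at (-0.4, 0.7), ∇E = (-1.5, 6) → (-0.4, 0.7) − 0.1·(-1.5, 6) = (-0.25, 0.1)
Step 3: at (-0.25, 0.1), ∇E = (-0.6, 1.05) → (-0.25, 0.1) − 0.1·(-0.6, 1.05) = (-0.19, -0.005)

(-0.19, -0.005)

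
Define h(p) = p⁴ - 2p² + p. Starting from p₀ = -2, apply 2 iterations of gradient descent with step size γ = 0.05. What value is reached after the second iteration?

h′(p) = 4p³ - 4p + 1
p₁ = -2 − 0.05·(-23) = -0.85
p₂ = -0.85 − 0.05·1.9435 = -0.947175

-0.947175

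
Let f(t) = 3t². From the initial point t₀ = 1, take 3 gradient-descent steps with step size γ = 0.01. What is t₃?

f′(t) = 6t
Step 1: f′(1) = 6; t₁ = 1 − 0.01·6 = 0.94
Step 2: f′(0.94) = 5.64; t₂ = 0.94 − 0.01·5.64 = 0.8836
Step 3: f′(0.8836) = 5.3016; t₃ = 0.8836 − 0.01·5.3016 = 0.830584

0.830584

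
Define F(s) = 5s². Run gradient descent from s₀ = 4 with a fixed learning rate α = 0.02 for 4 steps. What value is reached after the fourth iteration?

1.6384

F′(s) = 10s
Step 1: F′(4) = 40; s₁ = 4 − 0.02·40 = 3.2
Step 2: F′(3.2) = 32; s₂ = 3.2 − 0.02·32 = 2.56
Step 3: F′(2.56) = 25.6; s₃ = 2.56 − 0.02·25.6 = 2.048
Step 4: F′(2.048) = 20.48; s₄ = 2.048 − 0.02·20.48 = 1.6384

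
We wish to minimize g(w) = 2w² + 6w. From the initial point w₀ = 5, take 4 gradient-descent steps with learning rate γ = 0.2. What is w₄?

g′(w) = 4w + 6
Step 1: g′(5) = 26; w₁ = 5 − 0.2·26 = -0.2
Step 2: g′(-0.2) = 5.2; w₂ = -0.2 − 0.2·5.2 = -1.24
Step 3: g′(-1.24) = 1.04; w₃ = -1.24 − 0.2·1.04 = -1.448
Step 4: g′(-1.448) = 0.208; w₄ = -1.448 − 0.2·0.208 = -1.4896

-1.4896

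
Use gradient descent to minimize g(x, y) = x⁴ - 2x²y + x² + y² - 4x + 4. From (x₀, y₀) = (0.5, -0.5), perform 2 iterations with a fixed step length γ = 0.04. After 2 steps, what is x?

∇g = (4x³ - 4xy + 2x - 4, -2x² + 2y)
(x₁, y₁) = (0.5, -0.5) − 0.04·(-1.5, -1.5) = (0.56, -0.44)
(x₂, y₂) = (0.56, -0.44) − 0.04·(-1.191936, -1.5072) = (0.60767744, -0.379712)
x = 0.60767744

0.60767744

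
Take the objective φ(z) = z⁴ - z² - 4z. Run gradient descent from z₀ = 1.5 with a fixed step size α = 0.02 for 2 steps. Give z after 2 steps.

1.29909176

φ′(z) = 4z³ - 2z - 4
Step 1: φ′(1.5) = 6.5; z₁ = 1.5 − 0.02·6.5 = 1.37
Step 2: φ′(1.37) = 3.545412; z₂ = 1.37 − 0.02·3.545412 = 1.29909176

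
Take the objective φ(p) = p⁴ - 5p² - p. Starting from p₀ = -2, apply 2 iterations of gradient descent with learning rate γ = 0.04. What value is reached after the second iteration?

-1.51331328

φ′(p) = 4p³ - 10p - 1
Step 1: φ′(-2) = -13; p₁ = -2 − 0.04·(-13) = -1.48
Step 2: φ′(-1.48) = 0.832832; p₂ = -1.48 − 0.04·0.832832 = -1.51331328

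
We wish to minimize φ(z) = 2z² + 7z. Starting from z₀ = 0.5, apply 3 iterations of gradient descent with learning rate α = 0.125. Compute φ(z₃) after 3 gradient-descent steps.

φ′(z) = 4z + 7
z₁ = 0.5 − 0.125·9 = -0.625
z₂ = -0.625 − 0.125·4.5 = -1.1875
z₃ = -1.1875 − 0.125·2.25 = -1.46875
φ(-1.46875) = -5.966796875

-5.966796875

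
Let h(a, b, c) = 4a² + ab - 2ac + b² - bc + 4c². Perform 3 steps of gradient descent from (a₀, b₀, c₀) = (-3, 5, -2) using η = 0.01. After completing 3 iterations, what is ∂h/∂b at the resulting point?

8.475876

∇h = (8a + b - 2c, a + 2b - c, -2a - b + 8c)
Step 1: at (-3, 5, -2), ∇h = (-15, 9, -15) → (-3, 5, -2) − 0.01·(-15, 9, -15) = (-2.85, 4.91, -1.85)
Step 2: at (-2.85, 4.91, -1.85), ∇h = (-14.19, 8.82, -14.01) → (-2.85, 4.91, -1.85) − 0.01·(-14.19, 8.82, -14.01) = (-2.7081, 4.8218, -1.7099)
Step 3: at (-2.7081, 4.8218, -1.7099), ∇h = (-13.4232, 8.6454, -13.0848) → (-2.7081, 4.8218, -1.7099) − 0.01·(-13.4232, 8.6454, -13.0848) = (-2.573868, 4.735346, -1.579052)
∂h/∂b at (-2.573868, 4.735346, -1.579052) = 8.475876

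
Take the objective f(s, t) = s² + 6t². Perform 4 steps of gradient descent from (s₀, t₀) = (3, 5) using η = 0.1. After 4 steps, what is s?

∇f = (2s, 12t)
Step 1: at (3, 5), ∇f = (6, 60) → (3, 5) − 0.1·(6, 60) = (2.4, -1)
Step 2: at (2.4, -1), ∇f = (4.8, -12) → (2.4, -1) − 0.1·(4.8, -12) = (1.92, 0.2)
Step 3: at (1.92, 0.2), ∇f = (3.84, 2.4) → (1.92, 0.2) − 0.1·(3.84, 2.4) = (1.536, -0.04)
Step 4: at (1.536, -0.04), ∇f = (3.072, -0.48) → (1.536, -0.04) − 0.1·(3.072, -0.48) = (1.2288, 0.008)
s = 1.2288

1.2288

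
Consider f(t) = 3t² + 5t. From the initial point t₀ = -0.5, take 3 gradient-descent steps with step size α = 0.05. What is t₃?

-0.719

f′(t) = 6t + 5
t₁ = -0.5 − 0.05·2 = -0.6
t₂ = -0.6 − 0.05·1.4 = -0.67
t₃ = -0.67 − 0.05·0.98 = -0.719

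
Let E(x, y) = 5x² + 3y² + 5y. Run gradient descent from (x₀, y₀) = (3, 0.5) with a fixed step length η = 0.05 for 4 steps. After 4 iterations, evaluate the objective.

-1.60009603

∇E = (10x, 6y + 5)
(x₁, y₁) = (3, 0.5) − 0.05·(30, 8) = (1.5, 0.1)
(x₂, y₂) = (1.5, 0.1) − 0.05·(15, 5.6) = (0.75, -0.18)
(x₃, y₃) = (0.75, -0.18) − 0.05·(7.5, 3.92) = (0.375, -0.376)
(x₄, y₄) = (0.375, -0.376) − 0.05·(3.75, 2.744) = (0.1875, -0.5132)
E(0.1875, -0.5132) = -1.60009603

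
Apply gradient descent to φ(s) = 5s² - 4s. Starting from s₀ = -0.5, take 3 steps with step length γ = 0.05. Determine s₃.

0.2875

φ′(s) = 10s - 4
s₁ = -0.5 − 0.05·(-9) = -0.05
s₂ = -0.05 − 0.05·(-4.5) = 0.175
s₃ = 0.175 − 0.05·(-2.25) = 0.2875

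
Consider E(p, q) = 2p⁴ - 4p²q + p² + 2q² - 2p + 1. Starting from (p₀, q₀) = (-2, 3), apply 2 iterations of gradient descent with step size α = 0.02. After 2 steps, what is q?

3.028288

∇E = (8p³ - 8pq + 2p - 2, -4p² + 4q)
Step 1: at (-2, 3), ∇E = (-22, -4) → (-2, 3) − 0.02·(-22, -4) = (-1.56, 3.08)
Step 2: at (-1.56, 3.08), ∇E = (2.947072, 2.5856) → (-1.56, 3.08) − 0.02·(2.947072, 2.5856) = (-1.61894144, 3.028288)
q = 3.028288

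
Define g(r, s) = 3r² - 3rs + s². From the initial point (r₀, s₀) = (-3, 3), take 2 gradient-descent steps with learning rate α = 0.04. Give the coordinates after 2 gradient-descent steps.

∇g = (6r - 3s, -3r + 2s)
(r₁, s₁) = (-3, 3) − 0.04·(-27, 15) = (-1.92, 2.4)
(r₂, s₂) = (-1.92, 2.4) − 0.04·(-18.72, 10.56) = (-1.1712, 1.9776)

(-1.1712, 1.9776)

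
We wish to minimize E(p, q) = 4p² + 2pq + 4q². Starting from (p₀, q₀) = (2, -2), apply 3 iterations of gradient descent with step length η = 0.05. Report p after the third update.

0.686

∇E = (8p + 2q, 2p + 8q)
Step 1: at (2, -2), ∇E = (12, -12) → (2, -2) − 0.05·(12, -12) = (1.4, -1.4)
Step 2: at (1.4, -1.4), ∇E = (8.4, -8.4) → (1.4, -1.4) − 0.05·(8.4, -8.4) = (0.98, -0.98)
Step 3: at (0.98, -0.98), ∇E = (5.88, -5.88) → (0.98, -0.98) − 0.05·(5.88, -5.88) = (0.686, -0.686)
p = 0.686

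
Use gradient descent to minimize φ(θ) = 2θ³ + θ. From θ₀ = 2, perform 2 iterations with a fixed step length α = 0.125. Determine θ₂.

-2.19921875

φ′(θ) = 6θ² + 1
θ₁ = 2 − 0.125·25 = -1.125
θ₂ = -1.125 − 0.125·8.59375 = -2.19921875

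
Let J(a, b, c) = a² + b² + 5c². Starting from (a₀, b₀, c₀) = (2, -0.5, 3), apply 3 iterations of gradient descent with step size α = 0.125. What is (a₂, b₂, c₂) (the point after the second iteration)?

∇J = (2a, 2b, 10c)
Step 1: at (2, -0.5, 3), ∇J = (4, -1, 30) → (2, -0.5, 3) − 0.125·(4, -1, 30) = (1.5, -0.375, -0.75)
Step 2: at (1.5, -0.375, -0.75), ∇J = (3, -0.75, -7.5) → (1.5, -0.375, -0.75) − 0.125·(3, -0.75, -7.5) = (1.125, -0.28125, 0.1875)

(1.125, -0.28125, 0.1875)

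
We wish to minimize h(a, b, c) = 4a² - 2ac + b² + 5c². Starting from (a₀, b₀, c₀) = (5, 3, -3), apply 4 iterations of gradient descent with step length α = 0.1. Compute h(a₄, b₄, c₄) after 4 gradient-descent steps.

1.5128704

∇h = (8a - 2c, 2b, -2a + 10c)
Step 1: at (5, 3, -3), ∇h = (46, 6, -40) → (5, 3, -3) − 0.1·(46, 6, -40) = (0.4, 2.4, 1)
Step 2: at (0.4, 2.4, 1), ∇h = (1.2, 4.8, 9.2) → (0.4, 2.4, 1) − 0.1·(1.2, 4.8, 9.2) = (0.28, 1.92, 0.08)
Step 3: at (0.28, 1.92, 0.08), ∇h = (2.08, 3.84, 0.24) → (0.28, 1.92, 0.08) − 0.1·(2.08, 3.84, 0.24) = (0.072, 1.536, 0.056)
Step 4: at (0.072, 1.536, 0.056), ∇h = (0.464, 3.072, 0.416) → (0.072, 1.536, 0.056) − 0.1·(0.464, 3.072, 0.416) = (0.0256, 1.2288, 0.0144)
h(0.0256, 1.2288, 0.0144) = 1.5128704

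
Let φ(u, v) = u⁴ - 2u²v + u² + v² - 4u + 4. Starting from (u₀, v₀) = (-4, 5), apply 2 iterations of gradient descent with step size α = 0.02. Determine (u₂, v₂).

∇φ = (4u³ - 4uv + 2u - 4, -2u² + 2v)
(u₁, v₁) = (-4, 5) − 0.02·(-188, -22) = (-0.24, 5.44)
(u₂, v₂) = (-0.24, 5.44) − 0.02·(0.687104, 10.7648) = (-0.25374208, 5.224704)

(-0.25374208, 5.224704)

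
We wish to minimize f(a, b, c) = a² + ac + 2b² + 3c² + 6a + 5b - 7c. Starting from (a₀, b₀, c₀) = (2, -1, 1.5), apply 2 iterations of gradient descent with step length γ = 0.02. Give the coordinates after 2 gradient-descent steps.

∇f = (2a + c + 6, 4b + 5, a + 6c - 7)
Step 1: at (2, -1, 1.5), ∇f = (11.5, 1, 4) → (2, -1, 1.5) − 0.02·(11.5, 1, 4) = (1.77, -1.02, 1.42)
Step 2: at (1.77, -1.02, 1.42), ∇f = (10.96, 0.92, 3.29) → (1.77, -1.02, 1.42) − 0.02·(10.96, 0.92, 3.29) = (1.5508, -1.0384, 1.3542)

(1.5508, -1.0384, 1.3542)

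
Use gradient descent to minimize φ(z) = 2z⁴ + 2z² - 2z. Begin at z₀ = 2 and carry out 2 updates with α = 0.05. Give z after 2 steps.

0.25

φ′(z) = 8z³ + 4z - 2
z₁ = 2 − 0.05·70 = -1.5
z₂ = -1.5 − 0.05·(-35) = 0.25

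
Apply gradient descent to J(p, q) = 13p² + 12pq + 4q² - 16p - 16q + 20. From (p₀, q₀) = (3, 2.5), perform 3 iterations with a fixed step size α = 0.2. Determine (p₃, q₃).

∇J = (26p + 12q - 16, 12p + 8q - 16)
(p₁, q₁) = (3, 2.5) − 0.2·(92, 40) = (-15.4, -5.5)
(p₂, q₂) = (-15.4, -5.5) − 0.2·(-482.4, -244.8) = (81.08, 43.46)
(p₃, q₃) = (81.08, 43.46) − 0.2·(2613.6, 1304.64) = (-441.64, -217.468)

(-441.64, -217.468)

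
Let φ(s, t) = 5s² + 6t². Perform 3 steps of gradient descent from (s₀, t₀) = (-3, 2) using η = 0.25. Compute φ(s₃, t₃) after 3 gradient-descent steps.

2048.578125

∇φ = (10s, 12t)
(s₁, t₁) = (-3, 2) − 0.25·(-30, 24) = (4.5, -4)
(s₂, t₂) = (4.5, -4) − 0.25·(45, -48) = (-6.75, 8)
(s₃, t₃) = (-6.75, 8) − 0.25·(-67.5, 96) = (10.125, -16)
φ(10.125, -16) = 2048.578125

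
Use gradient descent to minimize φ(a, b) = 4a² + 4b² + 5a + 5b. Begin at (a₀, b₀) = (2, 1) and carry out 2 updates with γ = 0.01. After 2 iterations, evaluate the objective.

24.1874816

∇φ = (8a + 5, 8b + 5)
(a₁, b₁) = (2, 1) − 0.01·(21, 13) = (1.79, 0.87)
(a₂, b₂) = (1.79, 0.87) − 0.01·(19.32, 11.96) = (1.5968, 0.7504)
φ(1.5968, 0.7504) = 24.1874816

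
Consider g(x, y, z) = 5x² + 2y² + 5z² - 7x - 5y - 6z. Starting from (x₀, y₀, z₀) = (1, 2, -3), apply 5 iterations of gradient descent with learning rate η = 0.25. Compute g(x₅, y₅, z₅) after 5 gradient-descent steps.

∇g = (10x - 7, 4y - 5, 10z - 6)
Step 1: at (1, 2, -3), ∇g = (3, 3, -36) → (1, 2, -3) − 0.25·(3, 3, -36) = (0.25, 1.25, 6)
Step 2: at (0.25, 1.25, 6), ∇g = (-4.5, 0, 54) → (0.25, 1.25, 6) − 0.25·(-4.5, 0, 54) = (1.375, 1.25, -7.5)
Step 3: at (1.375, 1.25, -7.5), ∇g = (6.75, 0, -81) → (1.375, 1.25, -7.5) − 0.25·(6.75, 0, -81) = (-0.3125, 1.25, 12.75)
Step 4: at (-0.3125, 1.25, 12.75), ∇g = (-10.125, 0, 121.5) → (-0.3125, 1.25, 12.75) − 0.25·(-10.125, 0, 121.5) = (2.21875, 1.25, -17.625)
Step 5: at (2.21875, 1.25, -17.625), ∇g = (15.1875, 0, -182.25) → (2.21875, 1.25, -17.625) − 0.25·(15.1875, 0, -182.25) = (-1.578125, 1.25, 27.9375)
g(-1.578125, 1.25, 27.9375) = 3755.268798828125

3755.268798828125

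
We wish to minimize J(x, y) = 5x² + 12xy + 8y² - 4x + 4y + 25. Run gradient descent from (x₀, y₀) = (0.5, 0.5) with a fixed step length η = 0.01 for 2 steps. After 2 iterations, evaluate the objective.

25.98696756

∇J = (10x + 12y - 4, 12x + 16y + 4)
(x₁, y₁) = (0.5, 0.5) − 0.01·(7, 18) = (0.43, 0.32)
(x₂, y₂) = (0.43, 0.32) − 0.01·(4.14, 14.28) = (0.3886, 0.1772)
J(0.3886, 0.1772) = 25.98696756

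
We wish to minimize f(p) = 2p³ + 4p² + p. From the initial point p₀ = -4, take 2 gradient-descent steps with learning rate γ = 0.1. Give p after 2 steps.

-68.35

f′(p) = 6p² + 8p + 1
p₁ = -4 − 0.1·65 = -10.5
p₂ = -10.5 − 0.1·578.5 = -68.35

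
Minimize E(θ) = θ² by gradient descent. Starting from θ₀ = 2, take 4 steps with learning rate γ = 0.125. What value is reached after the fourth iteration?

E′(θ) = 2θ
Step 1: E′(2) = 4; θ₁ = 2 − 0.125·4 = 1.5
Step 2: E′(1.5) = 3; θ₂ = 1.5 − 0.125·3 = 1.125
Step 3: E′(1.125) = 2.25; θ₃ = 1.125 − 0.125·2.25 = 0.84375
Step 4: E′(0.84375) = 1.6875; θ₄ = 0.84375 − 0.125·1.6875 = 0.6328125

0.6328125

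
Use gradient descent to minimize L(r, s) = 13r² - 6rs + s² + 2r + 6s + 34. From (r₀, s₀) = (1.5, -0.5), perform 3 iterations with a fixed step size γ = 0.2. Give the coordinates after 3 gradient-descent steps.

(-140.74, 29.676)

∇L = (26r - 6s + 2, -6r + 2s + 6)
Step 1: at (1.5, -0.5), ∇L = (44, -4) → (1.5, -0.5) − 0.2·(44, -4) = (-7.3, 0.3)
Step 2: at (-7.3, 0.3), ∇L = (-189.6, 50.4) → (-7.3, 0.3) − 0.2·(-189.6, 50.4) = (30.62, -9.78)
Step 3: at (30.62, -9.78), ∇L = (856.8, -197.28) → (30.62, -9.78) − 0.2·(856.8, -197.28) = (-140.74, 29.676)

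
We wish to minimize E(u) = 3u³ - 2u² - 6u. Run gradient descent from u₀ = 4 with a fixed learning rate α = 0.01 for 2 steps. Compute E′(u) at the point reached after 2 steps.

E′(u) = 9u² - 4u - 6
u₁ = 4 − 0.01·122 = 2.78
u₂ = 2.78 − 0.01·52.4356 = 2.255644
E′(u) at (2.255644) = 30.768792692624

30.768792692624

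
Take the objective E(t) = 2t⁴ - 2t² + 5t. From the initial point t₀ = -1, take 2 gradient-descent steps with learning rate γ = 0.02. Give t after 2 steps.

-1.03180672

E′(t) = 8t³ - 4t + 5
Step 1: E′(-1) = 1; t₁ = -1 − 0.02·1 = -1.02
Step 2: E′(-1.02) = 0.590336; t₂ = -1.02 − 0.02·0.590336 = -1.03180672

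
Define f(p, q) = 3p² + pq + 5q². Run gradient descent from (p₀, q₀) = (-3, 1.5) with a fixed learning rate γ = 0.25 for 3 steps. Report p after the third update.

∇f = (6p + q, p + 10q)
(p₁, q₁) = (-3, 1.5) − 0.25·(-16.5, 12) = (1.125, -1.5)
(p₂, q₂) = (1.125, -1.5) − 0.25·(5.25, -13.875) = (-0.1875, 1.96875)
(p₃, q₃) = (-0.1875, 1.96875) − 0.25·(0.84375, 19.5) = (-0.3984375, -2.90625)
p = -0.3984375

-0.3984375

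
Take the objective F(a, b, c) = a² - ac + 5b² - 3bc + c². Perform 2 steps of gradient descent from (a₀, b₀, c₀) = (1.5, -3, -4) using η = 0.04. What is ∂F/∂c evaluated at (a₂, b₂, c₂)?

∇F = (2a - c, 10b - 3c, -a - 3b + 2c)
(a₁, b₁, c₁) = (1.5, -3, -4) − 0.04·(7, -18, -0.5) = (1.22, -2.28, -3.98)
(a₂, b₂, c₂) = (1.22, -2.28, -3.98) − 0.04·(6.42, -10.86, -2.34) = (0.9632, -1.8456, -3.8864)
∂F/∂c at (0.9632, -1.8456, -3.8864) = -3.1992

-3.1992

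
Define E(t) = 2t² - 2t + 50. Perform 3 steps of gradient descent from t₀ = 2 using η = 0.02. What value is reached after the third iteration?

E′(t) = 4t - 2
t₁ = 2 − 0.02·6 = 1.88
t₂ = 1.88 − 0.02·5.52 = 1.7696
t₃ = 1.7696 − 0.02·5.0784 = 1.668032

1.668032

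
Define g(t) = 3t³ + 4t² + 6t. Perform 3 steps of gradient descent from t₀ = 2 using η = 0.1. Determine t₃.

g′(t) = 9t² + 8t + 6
t₁ = 2 − 0.1·58 = -3.8
t₂ = -3.8 − 0.1·105.56 = -14.356
t₃ = -14.356 − 0.1·1746.004624 = -188.9564624

-188.9564624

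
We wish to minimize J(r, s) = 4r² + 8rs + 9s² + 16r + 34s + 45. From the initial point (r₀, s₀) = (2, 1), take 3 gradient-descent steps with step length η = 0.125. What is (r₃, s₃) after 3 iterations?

(-10.125, -19.90625)

∇J = (8r + 8s + 16, 8r + 18s + 34)
Step 1: at (2, 1), ∇J = (40, 68) → (2, 1) − 0.125·(40, 68) = (-3, -7.5)
Step 2: at (-3, -7.5), ∇J = (-68, -125) → (-3, -7.5) − 0.125·(-68, -125) = (5.5, 8.125)
Step 3: at (5.5, 8.125), ∇J = (125, 224.25) → (5.5, 8.125) − 0.125·(125, 224.25) = (-10.125, -19.90625)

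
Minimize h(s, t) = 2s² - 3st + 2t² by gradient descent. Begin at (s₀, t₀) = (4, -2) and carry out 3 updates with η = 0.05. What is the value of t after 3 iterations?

∇h = (4s - 3t, -3s + 4t)
Step 1: at (4, -2), ∇h = (22, -20) → (4, -2) − 0.05·(22, -20) = (2.9, -1)
Step 2: at (2.9, -1), ∇h = (14.6, -12.7) → (2.9, -1) − 0.05·(14.6, -12.7) = (2.17, -0.365)
Step 3: at (2.17, -0.365), ∇h = (9.775, -7.97) → (2.17, -0.365) − 0.05·(9.775, -7.97) = (1.68125, 0.0335)
t = 0.0335

0.0335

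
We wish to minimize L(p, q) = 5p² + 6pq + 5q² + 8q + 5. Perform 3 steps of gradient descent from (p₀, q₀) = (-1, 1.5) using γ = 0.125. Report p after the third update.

∇L = (10p + 6q, 6p + 10q + 8)
(p₁, q₁) = (-1, 1.5) − 0.125·(-1, 17) = (-0.875, -0.625)
(p₂, q₂) = (-0.875, -0.625) − 0.125·(-12.5, -3.5) = (0.6875, -0.1875)
(p₃, q₃) = (0.6875, -0.1875) − 0.125·(5.75, 10.25) = (-0.03125, -1.46875)
p = -0.03125

-0.03125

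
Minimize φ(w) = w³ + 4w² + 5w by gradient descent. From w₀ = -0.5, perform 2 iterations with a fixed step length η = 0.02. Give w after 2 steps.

φ′(w) = 3w² + 8w + 5
w₁ = -0.5 − 0.02·1.75 = -0.535
w₂ = -0.535 − 0.02·1.578675 = -0.5665735

-0.5665735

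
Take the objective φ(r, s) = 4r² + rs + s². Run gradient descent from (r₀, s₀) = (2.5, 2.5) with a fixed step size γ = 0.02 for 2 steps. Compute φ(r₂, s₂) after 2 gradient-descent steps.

∇φ = (8r + s, r + 2s)
(r₁, s₁) = (2.5, 2.5) − 0.02·(22.5, 7.5) = (2.05, 2.35)
(r₂, s₂) = (2.05, 2.35) − 0.02·(18.75, 6.75) = (1.675, 2.215)
φ(1.675, 2.215) = 19.83885

19.83885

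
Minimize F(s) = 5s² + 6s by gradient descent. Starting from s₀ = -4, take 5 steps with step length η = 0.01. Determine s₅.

-2.607666

F′(s) = 10s + 6
Step 1: F′(-4) = -34; s₁ = -4 − 0.01·(-34) = -3.66
Step 2: F′(-3.66) = -30.6; s₂ = -3.66 − 0.01·(-30.6) = -3.354
Step 3: F′(-3.354) = -27.54; s₃ = -3.354 − 0.01·(-27.54) = -3.0786
Step 4: F′(-3.0786) = -24.786; s₄ = -3.0786 − 0.01·(-24.786) = -2.83074
Step 5: F′(-2.83074) = -22.3074; s₅ = -2.83074 − 0.01·(-22.3074) = -2.607666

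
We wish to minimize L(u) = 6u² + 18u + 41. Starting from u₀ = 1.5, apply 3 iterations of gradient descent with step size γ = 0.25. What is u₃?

-25.5

L′(u) = 12u + 18
u₁ = 1.5 − 0.25·36 = -7.5
u₂ = -7.5 − 0.25·(-72) = 10.5
u₃ = 10.5 − 0.25·144 = -25.5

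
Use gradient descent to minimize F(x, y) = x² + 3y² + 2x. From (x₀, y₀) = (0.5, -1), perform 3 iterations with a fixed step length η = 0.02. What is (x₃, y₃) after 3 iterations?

∇F = (2x + 2, 6y)
Step 1: at (0.5, -1), ∇F = (3, -6) → (0.5, -1) − 0.02·(3, -6) = (0.44, -0.88)
Step 2: at (0.44, -0.88), ∇F = (2.88, -5.28) → (0.44, -0.88) − 0.02·(2.88, -5.28) = (0.3824, -0.7744)
Step 3: at (0.3824, -0.7744), ∇F = (2.7648, -4.6464) → (0.3824, -0.7744) − 0.02·(2.7648, -4.6464) = (0.327104, -0.681472)

(0.327104, -0.681472)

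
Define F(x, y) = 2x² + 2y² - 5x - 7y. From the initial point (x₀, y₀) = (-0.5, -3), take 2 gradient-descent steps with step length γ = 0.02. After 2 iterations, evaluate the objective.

∇F = (4x - 5, 4y - 7)
Step 1: at (-0.5, -3), ∇F = (-7, -19) → (-0.5, -3) − 0.02·(-7, -19) = (-0.36, -2.62)
Step 2: at (-0.36, -2.62), ∇F = (-6.44, -17.48) → (-0.36, -2.62) − 0.02·(-6.44, -17.48) = (-0.2312, -2.2704)
F(-0.2312, -2.2704) = 27.4651392

27.4651392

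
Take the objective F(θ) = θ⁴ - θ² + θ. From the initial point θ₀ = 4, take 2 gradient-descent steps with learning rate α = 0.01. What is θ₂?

1.39248196

F′(θ) = 4θ³ - 2θ + 1
θ₁ = 4 − 0.01·249 = 1.51
θ₂ = 1.51 − 0.01·11.751804 = 1.39248196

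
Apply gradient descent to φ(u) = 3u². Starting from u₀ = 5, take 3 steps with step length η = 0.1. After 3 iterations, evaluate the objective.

φ′(u) = 6u
Step 1: φ′(5) = 30; u₁ = 5 − 0.1·30 = 2
Step 2: φ′(2) = 12; u₂ = 2 − 0.1·12 = 0.8
Step 3: φ′(0.8) = 4.8; u₃ = 0.8 − 0.1·4.8 = 0.32
φ(0.32) = 0.3072

0.3072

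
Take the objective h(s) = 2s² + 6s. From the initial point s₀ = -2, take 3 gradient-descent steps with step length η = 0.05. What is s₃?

-1.756

h′(s) = 4s + 6
s₁ = -2 − 0.05·(-2) = -1.9
s₂ = -1.9 − 0.05·(-1.6) = -1.82
s₃ = -1.82 − 0.05·(-1.28) = -1.756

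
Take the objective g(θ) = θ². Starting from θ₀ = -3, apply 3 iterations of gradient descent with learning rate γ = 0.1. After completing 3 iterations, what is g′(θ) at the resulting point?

-3.072

g′(θ) = 2θ
θ₁ = -3 − 0.1·(-6) = -2.4
θ₂ = -2.4 − 0.1·(-4.8) = -1.92
θ₃ = -1.92 − 0.1·(-3.84) = -1.536
g′(θ) at (-1.536) = -3.072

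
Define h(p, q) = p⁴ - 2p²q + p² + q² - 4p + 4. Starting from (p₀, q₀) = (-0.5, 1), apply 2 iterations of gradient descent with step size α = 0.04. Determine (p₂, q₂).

(-0.21787904, 0.875168)

∇h = (4p³ - 4pq + 2p - 4, -2p² + 2q)
Step 1: at (-0.5, 1), ∇h = (-3.5, 1.5) → (-0.5, 1) − 0.04·(-3.5, 1.5) = (-0.36, 0.94)
Step 2: at (-0.36, 0.94), ∇h = (-3.553024, 1.6208) → (-0.36, 0.94) − 0.04·(-3.553024, 1.6208) = (-0.21787904, 0.875168)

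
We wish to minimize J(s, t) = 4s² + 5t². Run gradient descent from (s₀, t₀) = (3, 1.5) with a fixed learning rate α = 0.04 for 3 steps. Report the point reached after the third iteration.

∇J = (8s, 10t)
Step 1: at (3, 1.5), ∇J = (24, 15) → (3, 1.5) − 0.04·(24, 15) = (2.04, 0.9)
Step 2: at (2.04, 0.9), ∇J = (16.32, 9) → (2.04, 0.9) − 0.04·(16.32, 9) = (1.3872, 0.54)
Step 3: at (1.3872, 0.54), ∇J = (11.0976, 5.4) → (1.3872, 0.54) − 0.04·(11.0976, 5.4) = (0.943296, 0.324)

(0.943296, 0.324)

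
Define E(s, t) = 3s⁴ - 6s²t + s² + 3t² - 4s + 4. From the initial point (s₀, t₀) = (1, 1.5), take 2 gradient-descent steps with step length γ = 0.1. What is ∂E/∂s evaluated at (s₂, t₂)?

∇E = (12s³ - 12st + 2s - 4, -6s² + 6t)
(s₁, t₁) = (1, 1.5) − 0.1·(-8, 3) = (1.8, 1.2)
(s₂, t₂) = (1.8, 1.2) − 0.1·(43.664, -12.24) = (-2.5664, 2.424)
∂E/∂s at (-2.5664, 2.424) = -137.321676259328

-137.321676259328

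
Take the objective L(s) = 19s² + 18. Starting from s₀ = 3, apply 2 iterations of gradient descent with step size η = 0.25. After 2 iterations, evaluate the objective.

L′(s) = 38s
s₁ = 3 − 0.25·114 = -25.5
s₂ = -25.5 − 0.25·(-969) = 216.75
L(216.75) = 892648.6875

892648.6875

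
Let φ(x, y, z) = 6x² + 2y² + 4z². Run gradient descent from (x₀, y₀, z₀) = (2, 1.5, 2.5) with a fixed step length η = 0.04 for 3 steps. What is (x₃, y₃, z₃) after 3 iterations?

(0.281216, 0.889056, 0.78608)

∇φ = (12x, 4y, 8z)
(x₁, y₁, z₁) = (2, 1.5, 2.5) − 0.04·(24, 6, 20) = (1.04, 1.26, 1.7)
(x₂, y₂, z₂) = (1.04, 1.26, 1.7) − 0.04·(12.48, 5.04, 13.6) = (0.5408, 1.0584, 1.156)
(x₃, y₃, z₃) = (0.5408, 1.0584, 1.156) − 0.04·(6.4896, 4.2336, 9.248) = (0.281216, 0.889056, 0.78608)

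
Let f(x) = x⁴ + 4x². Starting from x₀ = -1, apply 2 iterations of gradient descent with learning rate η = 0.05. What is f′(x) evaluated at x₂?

-1.864512110592

f′(x) = 4x³ + 8x
x₁ = -1 − 0.05·(-12) = -0.4
x₂ = -0.4 − 0.05·(-3.456) = -0.2272
f′(x) at (-0.2272) = -1.864512110592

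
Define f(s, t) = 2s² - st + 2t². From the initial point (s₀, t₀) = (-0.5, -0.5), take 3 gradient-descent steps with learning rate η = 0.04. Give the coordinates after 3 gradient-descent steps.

(-0.340736, -0.340736)

∇f = (4s - t, -s + 4t)
Step 1: at (-0.5, -0.5), ∇f = (-1.5, -1.5) → (-0.5, -0.5) − 0.04·(-1.5, -1.5) = (-0.44, -0.44)
Step 2: at (-0.44, -0.44), ∇f = (-1.32, -1.32) → (-0.44, -0.44) − 0.04·(-1.32, -1.32) = (-0.3872, -0.3872)
Step 3: at (-0.3872, -0.3872), ∇f = (-1.1616, -1.1616) → (-0.3872, -0.3872) − 0.04·(-1.1616, -1.1616) = (-0.340736, -0.340736)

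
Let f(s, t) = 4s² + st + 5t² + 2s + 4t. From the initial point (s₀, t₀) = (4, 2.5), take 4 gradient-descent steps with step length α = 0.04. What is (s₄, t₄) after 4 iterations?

(0.59154432, -0.17330176)

∇f = (8s + t + 2, s + 10t + 4)
(s₁, t₁) = (4, 2.5) − 0.04·(36.5, 33) = (2.54, 1.18)
(s₂, t₂) = (2.54, 1.18) − 0.04·(23.5, 18.34) = (1.6, 0.4464)
(s₃, t₃) = (1.6, 0.4464) − 0.04·(15.2464, 10.064) = (0.990144, 0.04384)
(s₄, t₄) = (0.990144, 0.04384) − 0.04·(9.964992, 5.428544) = (0.59154432, -0.17330176)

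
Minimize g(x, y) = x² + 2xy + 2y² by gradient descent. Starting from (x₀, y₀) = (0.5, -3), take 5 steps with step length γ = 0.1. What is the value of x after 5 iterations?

1.11536

∇g = (2x + 2y, 2x + 4y)
(x₁, y₁) = (0.5, -3) − 0.1·(-5, -11) = (1, -1.9)
(x₂, y₂) = (1, -1.9) − 0.1·(-1.8, -5.6) = (1.18, -1.34)
(x₃, y₃) = (1.18, -1.34) − 0.1·(-0.32, -3) = (1.212, -1.04)
(x₄, y₄) = (1.212, -1.04) − 0.1·(0.344, -1.736) = (1.1776, -0.8664)
(x₅, y₅) = (1.1776, -0.8664) − 0.1·(0.6224, -1.1104) = (1.11536, -0.75536)
x = 1.11536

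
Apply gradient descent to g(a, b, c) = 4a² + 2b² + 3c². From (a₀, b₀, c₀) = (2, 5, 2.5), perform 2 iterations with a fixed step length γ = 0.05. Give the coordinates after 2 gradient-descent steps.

(0.72, 3.2, 1.225)

∇g = (8a, 4b, 6c)
Step 1: at (2, 5, 2.5), ∇g = (16, 20, 15) → (2, 5, 2.5) − 0.05·(16, 20, 15) = (1.2, 4, 1.75)
Step 2: at (1.2, 4, 1.75), ∇g = (9.6, 16, 10.5) → (1.2, 4, 1.75) − 0.05·(9.6, 16, 10.5) = (0.72, 3.2, 1.225)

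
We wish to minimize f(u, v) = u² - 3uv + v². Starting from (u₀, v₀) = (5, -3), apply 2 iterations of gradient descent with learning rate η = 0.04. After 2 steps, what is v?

-1.4784

∇f = (2u - 3v, -3u + 2v)
Step 1: at (5, -3), ∇f = (19, -21) → (5, -3) − 0.04·(19, -21) = (4.24, -2.16)
Step 2: at (4.24, -2.16), ∇f = (14.96, -17.04) → (4.24, -2.16) − 0.04·(14.96, -17.04) = (3.6416, -1.4784)
v = -1.4784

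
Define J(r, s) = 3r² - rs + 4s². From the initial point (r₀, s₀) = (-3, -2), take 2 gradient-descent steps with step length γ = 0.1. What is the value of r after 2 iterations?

∇J = (6r - s, -r + 8s)
(r₁, s₁) = (-3, -2) − 0.1·(-16, -13) = (-1.4, -0.7)
(r₂, s₂) = (-1.4, -0.7) − 0.1·(-7.7, -4.2) = (-0.63, -0.28)
r = -0.63

-0.63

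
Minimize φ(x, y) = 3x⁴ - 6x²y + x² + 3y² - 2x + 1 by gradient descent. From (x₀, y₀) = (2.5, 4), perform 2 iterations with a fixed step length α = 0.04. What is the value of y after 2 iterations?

3.474976

∇φ = (12x³ - 12xy + 2x - 2, -6x² + 6y)
Step 1: at (2.5, 4), ∇φ = (70.5, -13.5) → (2.5, 4) − 0.04·(70.5, -13.5) = (-0.32, 4.54)
Step 2: at (-0.32, 4.54), ∇φ = (14.400384, 26.6256) → (-0.32, 4.54) − 0.04·(14.400384, 26.6256) = (-0.89601536, 3.474976)
y = 3.474976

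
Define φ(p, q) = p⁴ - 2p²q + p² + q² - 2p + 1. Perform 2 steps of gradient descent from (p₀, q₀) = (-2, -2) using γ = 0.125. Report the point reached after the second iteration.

∇φ = (4p³ - 4pq + 2p - 2, -2p² + 2q)
(p₁, q₁) = (-2, -2) − 0.125·(-54, -12) = (4.75, -0.5)
(p₂, q₂) = (4.75, -0.5) − 0.125·(445.6875, -46.125) = (-50.9609375, 5.265625)

(-50.9609375, 5.265625)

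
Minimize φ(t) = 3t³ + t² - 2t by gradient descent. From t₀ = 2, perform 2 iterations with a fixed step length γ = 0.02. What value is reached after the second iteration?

φ′(t) = 9t² + 2t - 2
t₁ = 2 − 0.02·38 = 1.24
t₂ = 1.24 − 0.02·14.3184 = 0.953632

0.953632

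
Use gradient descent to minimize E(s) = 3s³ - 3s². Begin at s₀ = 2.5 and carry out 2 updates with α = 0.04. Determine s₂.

0.7939

E′(s) = 9s² - 6s
Step 1: E′(2.5) = 41.25; s₁ = 2.5 − 0.04·41.25 = 0.85
Step 2: E′(0.85) = 1.4025; s₂ = 0.85 − 0.04·1.4025 = 0.7939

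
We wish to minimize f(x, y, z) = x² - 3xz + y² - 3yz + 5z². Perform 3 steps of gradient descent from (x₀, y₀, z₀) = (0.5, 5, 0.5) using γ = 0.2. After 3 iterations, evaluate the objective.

∇f = (2x - 3z, 2y - 3z, -3x - 3y + 10z)
Step 1: at (0.5, 5, 0.5), ∇f = (-0.5, 8.5, -11.5) → (0.5, 5, 0.5) − 0.2·(-0.5, 8.5, -11.5) = (0.6, 3.3, 2.8)
Step 2: at (0.6, 3.3, 2.8), ∇f = (-7.2, -1.8, 16.3) → (0.6, 3.3, 2.8) − 0.2·(-7.2, -1.8, 16.3) = (2.04, 3.66, -0.46)
Step 3: at (2.04, 3.66, -0.46), ∇f = (5.46, 8.7, -21.7) → (2.04, 3.66, -0.46) − 0.2·(5.46, 8.7, -21.7) = (0.948, 1.92, 3.88)
f(0.948, 1.92, 3.88) = 46.473584

46.473584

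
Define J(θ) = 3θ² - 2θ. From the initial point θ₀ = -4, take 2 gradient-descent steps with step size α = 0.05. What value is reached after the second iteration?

-1.79

J′(θ) = 6θ - 2
Step 1: J′(-4) = -26; θ₁ = -4 − 0.05·(-26) = -2.7
Step 2: J′(-2.7) = -18.2; θ₂ = -2.7 − 0.05·(-18.2) = -1.79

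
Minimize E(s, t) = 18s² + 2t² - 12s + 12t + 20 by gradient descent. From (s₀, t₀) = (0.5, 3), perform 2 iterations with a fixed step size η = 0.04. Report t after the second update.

∇E = (36s - 12, 4t + 12)
Step 1: at (0.5, 3), ∇E = (6, 24) → (0.5, 3) − 0.04·(6, 24) = (0.26, 2.04)
Step 2: at (0.26, 2.04), ∇E = (-2.64, 20.16) → (0.26, 2.04) − 0.04·(-2.64, 20.16) = (0.3656, 1.2336)
t = 1.2336

1.2336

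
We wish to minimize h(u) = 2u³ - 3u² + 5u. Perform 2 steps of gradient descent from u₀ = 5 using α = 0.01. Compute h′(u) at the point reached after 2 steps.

h′(u) = 6u² - 6u + 5
u₁ = 5 − 0.01·125 = 3.75
u₂ = 3.75 − 0.01·66.875 = 3.08125
h′(u) at (3.08125) = 43.477109375

43.477109375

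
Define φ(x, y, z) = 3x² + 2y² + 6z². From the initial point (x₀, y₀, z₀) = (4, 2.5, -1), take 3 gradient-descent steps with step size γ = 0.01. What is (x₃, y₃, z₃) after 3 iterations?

(3.322336, 2.21184, -0.681472)

∇φ = (6x, 4y, 12z)
(x₁, y₁, z₁) = (4, 2.5, -1) − 0.01·(24, 10, -12) = (3.76, 2.4, -0.88)
(x₂, y₂, z₂) = (3.76, 2.4, -0.88) − 0.01·(22.56, 9.6, -10.56) = (3.5344, 2.304, -0.7744)
(x₃, y₃, z₃) = (3.5344, 2.304, -0.7744) − 0.01·(21.2064, 9.216, -9.2928) = (3.322336, 2.21184, -0.681472)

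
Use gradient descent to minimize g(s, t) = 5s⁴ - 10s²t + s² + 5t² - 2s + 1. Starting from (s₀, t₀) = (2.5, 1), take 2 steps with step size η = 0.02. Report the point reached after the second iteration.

(3.9134164, 3.21922)

∇g = (20s³ - 20st + 2s - 2, -10s² + 10t)
(s₁, t₁) = (2.5, 1) − 0.02·(265.5, -52.5) = (-2.81, 2.05)
(s₂, t₂) = (-2.81, 2.05) − 0.02·(-336.17082, -58.461) = (3.9134164, 3.21922)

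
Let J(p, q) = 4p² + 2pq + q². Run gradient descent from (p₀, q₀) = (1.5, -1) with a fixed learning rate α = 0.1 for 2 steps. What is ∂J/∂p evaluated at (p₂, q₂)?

0.6

∇J = (8p + 2q, 2p + 2q)
(p₁, q₁) = (1.5, -1) − 0.1·(10, 1) = (0.5, -1.1)
(p₂, q₂) = (0.5, -1.1) − 0.1·(1.8, -1.2) = (0.32, -0.98)
∂J/∂p at (0.32, -0.98) = 0.6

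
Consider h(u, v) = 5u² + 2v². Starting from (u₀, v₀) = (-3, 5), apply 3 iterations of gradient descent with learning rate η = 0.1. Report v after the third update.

∇h = (10u, 4v)
Step 1: at (-3, 5), ∇h = (-30, 20) → (-3, 5) − 0.1·(-30, 20) = (0, 3)
Step 2: at (0, 3), ∇h = (0, 12) → (0, 3) − 0.1·(0, 12) = (0, 1.8)
Step 3: at (0, 1.8), ∇h = (0, 7.2) → (0, 1.8) − 0.1·(0, 7.2) = (0, 1.08)
v = 1.08

1.08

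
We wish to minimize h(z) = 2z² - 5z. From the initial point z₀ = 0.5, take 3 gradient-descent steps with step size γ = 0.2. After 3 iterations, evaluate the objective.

h′(z) = 4z - 5
z₁ = 0.5 − 0.2·(-3) = 1.1
z₂ = 1.1 − 0.2·(-0.6) = 1.22
z₃ = 1.22 − 0.2·(-0.12) = 1.244
h(1.244) = -3.124928

-3.124928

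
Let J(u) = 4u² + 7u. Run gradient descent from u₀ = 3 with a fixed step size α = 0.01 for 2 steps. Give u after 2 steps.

2.4048

J′(u) = 8u + 7
Step 1: J′(3) = 31; u₁ = 3 − 0.01·31 = 2.69
Step 2: J′(2.69) = 28.52; u₂ = 2.69 − 0.01·28.52 = 2.4048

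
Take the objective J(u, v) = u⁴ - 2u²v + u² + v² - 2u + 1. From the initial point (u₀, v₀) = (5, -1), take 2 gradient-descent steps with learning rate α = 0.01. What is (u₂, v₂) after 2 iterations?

∇J = (4u³ - 4uv + 2u - 2, -2u² + 2v)
Step 1: at (5, -1), ∇J = (528, -52) → (5, -1) − 0.01·(528, -52) = (-0.28, -0.48)
Step 2: at (-0.28, -0.48), ∇J = (-3.185408, -1.1168) → (-0.28, -0.48) − 0.01·(-3.185408, -1.1168) = (-0.24814592, -0.468832)

(-0.24814592, -0.468832)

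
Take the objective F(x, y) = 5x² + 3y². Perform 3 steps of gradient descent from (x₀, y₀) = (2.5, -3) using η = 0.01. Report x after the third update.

∇F = (10x, 6y)
Step 1: at (2.5, -3), ∇F = (25, -18) → (2.5, -3) − 0.01·(25, -18) = (2.25, -2.82)
Step 2: at (2.25, -2.82), ∇F = (22.5, -16.92) → (2.25, -2.82) − 0.01·(22.5, -16.92) = (2.025, -2.6508)
Step 3: at (2.025, -2.6508), ∇F = (20.25, -15.9048) → (2.025, -2.6508) − 0.01·(20.25, -15.9048) = (1.8225, -2.491752)
x = 1.8225

1.8225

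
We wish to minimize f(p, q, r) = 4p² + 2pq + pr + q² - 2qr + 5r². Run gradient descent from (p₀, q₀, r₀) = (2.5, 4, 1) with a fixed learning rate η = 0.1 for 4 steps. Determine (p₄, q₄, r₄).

∇f = (8p + 2q + r, 2p + 2q - 2r, p - 2q + 10r)
Step 1: at (2.5, 4, 1), ∇f = (29, 11, 4.5) → (2.5, 4, 1) − 0.1·(29, 11, 4.5) = (-0.4, 2.9, 0.55)
Step 2: at (-0.4, 2.9, 0.55), ∇f = (3.15, 3.9, -0.7) → (-0.4, 2.9, 0.55) − 0.1·(3.15, 3.9, -0.7) = (-0.715, 2.51, 0.62)
Step 3: at (-0.715, 2.51, 0.62), ∇f = (-0.08, 2.35, 0.465) → (-0.715, 2.51, 0.62) − 0.1·(-0.08, 2.35, 0.465) = (-0.707, 2.275, 0.5735)
Step 4: at (-0.707, 2.275, 0.5735), ∇f = (-0.5325, 1.989, 0.478) → (-0.707, 2.275, 0.5735) − 0.1·(-0.5325, 1.989, 0.478) = (-0.65375, 2.0761, 0.5257)

(-0.65375, 2.0761, 0.5257)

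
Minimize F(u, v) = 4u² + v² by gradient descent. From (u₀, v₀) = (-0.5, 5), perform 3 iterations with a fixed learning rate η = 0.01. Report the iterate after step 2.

(-0.4232, 4.802)

∇F = (8u, 2v)
Step 1: at (-0.5, 5), ∇F = (-4, 10) → (-0.5, 5) − 0.01·(-4, 10) = (-0.46, 4.9)
Step 2: at (-0.46, 4.9), ∇F = (-3.68, 9.8) → (-0.46, 4.9) − 0.01·(-3.68, 9.8) = (-0.4232, 4.802)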